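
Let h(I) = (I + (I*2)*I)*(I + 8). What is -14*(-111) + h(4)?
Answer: 1986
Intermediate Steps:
h(I) = (8 + I)*(I + 2*I²) (h(I) = (I + (2*I)*I)*(8 + I) = (I + 2*I²)*(8 + I) = (8 + I)*(I + 2*I²))
-14*(-111) + h(4) = -14*(-111) + 4*(8 + 2*4² + 17*4) = 1554 + 4*(8 + 2*16 + 68) = 1554 + 4*(8 + 32 + 68) = 1554 + 4*108 = 1554 + 432 = 1986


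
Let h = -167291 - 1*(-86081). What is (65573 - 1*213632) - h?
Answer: -66849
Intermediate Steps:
h = -81210 (h = -167291 + 86081 = -81210)
(65573 - 1*213632) - h = (65573 - 1*213632) - 1*(-81210) = (65573 - 213632) + 81210 = -148059 + 81210 = -66849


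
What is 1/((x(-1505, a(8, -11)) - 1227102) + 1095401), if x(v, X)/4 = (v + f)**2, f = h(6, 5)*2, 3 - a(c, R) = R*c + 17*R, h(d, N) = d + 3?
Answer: 1/8712975 ≈ 1.1477e-7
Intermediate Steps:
h(d, N) = 3 + d
a(c, R) = 3 - 17*R - R*c (a(c, R) = 3 - (R*c + 17*R) = 3 - (17*R + R*c) = 3 + (-17*R - R*c) = 3 - 17*R - R*c)
f = 18 (f = (3 + 6)*2 = 9*2 = 18)
x(v, X) = 4*(18 + v)**2 (x(v, X) = 4*(v + 18)**2 = 4*(18 + v)**2)
1/((x(-1505, a(8, -11)) - 1227102) + 1095401) = 1/((4*(18 - 1505)**2 - 1227102) + 1095401) = 1/((4*(-1487)**2 - 1227102) + 1095401) = 1/((4*2211169 - 1227102) + 1095401) = 1/((8844676 - 1227102) + 1095401) = 1/(7617574 + 1095401) = 1/8712975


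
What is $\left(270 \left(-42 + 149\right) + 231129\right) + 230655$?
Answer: $490674$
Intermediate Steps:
$\left(270 \left(-42 + 149\right) + 231129\right) + 230655 = \left(270 \cdot 107 + 231129\right) + 230655 = \left(28890 + 231129\right) + 230655 = 260019 + 230655 = 490674$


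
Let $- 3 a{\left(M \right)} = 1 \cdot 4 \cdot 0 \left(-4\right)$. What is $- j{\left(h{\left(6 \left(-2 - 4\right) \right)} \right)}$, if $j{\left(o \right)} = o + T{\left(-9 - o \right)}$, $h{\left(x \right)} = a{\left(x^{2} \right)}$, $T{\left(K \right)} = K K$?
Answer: $-81$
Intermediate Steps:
$a{\left(M \right)} = 0$ ($a{\left(M \right)} = - \frac{1 \cdot 4 \cdot 0 \left(-4\right)}{3} = - \frac{4 \cdot 0 \left(-4\right)}{3} = - \frac{0 \left(-4\right)}{3} = \left(- \frac{1}{3}\right) 0 = 0$)
$T{\left(K \right)} = K^{2}$
$h{\left(x \right)} = 0$
$j{\left(o \right)} = o + \left(-9 - o\right)^{2}$
$- j{\left(h{\left(6 \left(-2 - 4\right) \right)} \right)} = - (0 + \left(9 + 0\right)^{2}) = - (0 + 9^{2}) = - (0 + 81) = \left(-1\right) 81 = -81$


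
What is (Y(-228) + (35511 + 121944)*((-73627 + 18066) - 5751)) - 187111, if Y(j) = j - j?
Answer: -9654068071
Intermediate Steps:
Y(j) = 0
(Y(-228) + (35511 + 121944)*((-73627 + 18066) - 5751)) - 187111 = (0 + (35511 + 121944)*((-73627 + 18066) - 5751)) - 187111 = (0 + 157455*(-55561 - 5751)) - 187111 = (0 + 157455*(-61312)) - 187111 = (0 - 9653880960) - 187111 = -9653880960 - 187111 = -9654068071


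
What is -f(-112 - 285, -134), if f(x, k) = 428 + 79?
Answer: -507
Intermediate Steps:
f(x, k) = 507
-f(-112 - 285, -134) = -1*507 = -507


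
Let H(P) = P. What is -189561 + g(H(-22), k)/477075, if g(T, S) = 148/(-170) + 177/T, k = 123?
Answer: -169113102336923/892130250 ≈ -1.8956e+5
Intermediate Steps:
g(T, S) = -74/85 + 177/T (g(T, S) = 148*(-1/170) + 177/T = -74/85 + 177/T)
-189561 + g(H(-22), k)/477075 = -189561 + (-74/85 + 177/(-22))/477075 = -189561 + (-74/85 + 177*(-1/22))*(1/477075) = -189561 + (-74/85 - 177/22)*(1/477075) = -189561 - 16673/1870*1/477075 = -189561 - 16673/892130250 = -169113102336923/892130250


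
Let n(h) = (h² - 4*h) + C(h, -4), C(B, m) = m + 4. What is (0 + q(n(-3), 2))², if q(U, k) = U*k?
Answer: 1764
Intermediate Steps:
C(B, m) = 4 + m
n(h) = h² - 4*h (n(h) = (h² - 4*h) + (4 - 4) = (h² - 4*h) + 0 = h² - 4*h)
(0 + q(n(-3), 2))² = (0 - 3*(-4 - 3)*2)² = (0 - 3*(-7)*2)² = (0 + 21*2)² = (0 + 42)² = 42² = 1764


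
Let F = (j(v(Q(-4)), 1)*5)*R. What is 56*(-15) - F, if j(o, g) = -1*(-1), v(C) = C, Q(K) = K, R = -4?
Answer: -820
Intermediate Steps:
j(o, g) = 1
F = -20 (F = (1*5)*(-4) = 5*(-4) = -20)
56*(-15) - F = 56*(-15) - 1*(-20) = -840 + 20 = -820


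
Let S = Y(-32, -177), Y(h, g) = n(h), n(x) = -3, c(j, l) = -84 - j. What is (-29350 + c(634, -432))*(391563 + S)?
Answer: -11773426080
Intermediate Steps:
Y(h, g) = -3
S = -3
(-29350 + c(634, -432))*(391563 + S) = (-29350 + (-84 - 1*634))*(391563 - 3) = (-29350 + (-84 - 634))*391560 = (-29350 - 718)*391560 = -30068*391560 = -11773426080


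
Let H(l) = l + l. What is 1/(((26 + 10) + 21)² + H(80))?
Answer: 1/3409 ≈ 0.00029334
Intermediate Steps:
H(l) = 2*l
1/(((26 + 10) + 21)² + H(80)) = 1/(((26 + 10) + 21)² + 2*80) = 1/((36 + 21)² + 160) = 1/(57² + 160) = 1/(3249 + 160) = 1/3409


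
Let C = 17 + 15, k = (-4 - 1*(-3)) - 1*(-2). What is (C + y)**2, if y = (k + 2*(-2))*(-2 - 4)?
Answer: 2500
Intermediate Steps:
k = 1 (k = (-4 + 3) + 2 = -1 + 2 = 1)
C = 32
y = 18 (y = (1 + 2*(-2))*(-2 - 4) = (1 - 4)*(-6) = -3*(-6) = 18)
(C + y)**2 = (32 + 18)**2 = 50**2 = 2500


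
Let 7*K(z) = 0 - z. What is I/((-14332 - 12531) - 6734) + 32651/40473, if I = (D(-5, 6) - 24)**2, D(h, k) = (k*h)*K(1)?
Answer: 5886782099/7403199741 ≈ 0.79517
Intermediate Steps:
K(z) = -z/7 (K(z) = (0 - z)/7 = (-z)/7 = -z/7)
D(h, k) = -h*k/7 (D(h, k) = (k*h)*(-1/7*1) = (h*k)*(-1/7) = -h*k/7)
I = 19044/49 (I = (-1/7*(-5)*6 - 24)**2 = (30/7 - 24)**2 = (-138/7)**2 = 19044/49 ≈ 388.65)
I/((-14332 - 12531) - 6734) + 32651/40473 = 19044/(49*((-14332 - 12531) - 6734)) + 32651/40473 = 19044/(49*(-26863 - 6734)) + 32651*(1/40473) = (19044/49)/(-33597) + 32651/40473 = (19044/49)*(-1/33597) + 32651/40473 = -2116/182917 + 32651/40473 = 5886782099/7403199741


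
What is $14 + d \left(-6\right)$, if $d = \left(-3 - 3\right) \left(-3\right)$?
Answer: $-94$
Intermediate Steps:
$d = 18$ ($d = \left(-6\right) \left(-3\right) = 18$)
$14 + d \left(-6\right) = 14 + 18 \left(-6\right) = 14 - 108 = -94$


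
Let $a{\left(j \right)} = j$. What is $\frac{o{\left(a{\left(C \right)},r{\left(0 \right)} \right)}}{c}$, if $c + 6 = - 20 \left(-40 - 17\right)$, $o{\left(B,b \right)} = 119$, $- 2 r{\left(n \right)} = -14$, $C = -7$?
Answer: $\frac{17}{162} \approx 0.10494$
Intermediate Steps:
$r{\left(n \right)} = 7$ ($r{\left(n \right)} = \left(- \frac{1}{2}\right) \left(-14\right) = 7$)
$c = 1134$ ($c = -6 - 20 \left(-40 - 17\right) = -6 - -1140 = -6 + 1140 = 1134$)
$\frac{o{\left(a{\left(C \right)},r{\left(0 \right)} \right)}}{c} = \frac{119}{1134} = 119 \cdot \frac{1}{1134} = \frac{17}{162}$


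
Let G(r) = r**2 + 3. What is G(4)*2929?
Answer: 55651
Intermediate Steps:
G(r) = 3 + r**2
G(4)*2929 = (3 + 4**2)*2929 = (3 + 16)*2929 = 19*2929 = 55651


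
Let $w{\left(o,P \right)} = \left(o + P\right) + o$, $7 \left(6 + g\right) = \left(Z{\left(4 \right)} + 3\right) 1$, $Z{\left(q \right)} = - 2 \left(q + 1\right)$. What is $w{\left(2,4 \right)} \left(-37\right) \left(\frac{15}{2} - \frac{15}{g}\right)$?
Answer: $- \frac{19980}{7} \approx -2854.3$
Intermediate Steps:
$Z{\left(q \right)} = -2 - 2 q$ ($Z{\left(q \right)} = - 2 \left(1 + q\right) = -2 - 2 q$)
$g = -7$ ($g = -6 + \frac{\left(\left(-2 - 8\right) + 3\right) 1}{7} = -6 + \frac{\left(-10 + 3\right) 1}{7} = -6 + \frac{\left(-7\right) 1}{7} = -6 + \frac{1}{7} \left(-7\right) = -6 - 1 = -7$)
$w{\left(o,P \right)} = P + 2 o$ ($w{\left(o,P \right)} = \left(P + o\right) + o = P + 2 o$)
$w{\left(2,4 \right)} \left(-37\right) \left(\frac{15}{2} - \frac{15}{g}\right) = \left(4 + 2 \cdot 2\right) \left(-37\right) \left(\frac{15}{2} - \frac{15}{-7}\right) = \left(4 + 4\right) \left(-37\right) \left(15 \cdot \frac{1}{2} - - \frac{15}{7}\right) = 8 \left(-37\right) \left(\frac{15}{2} + \frac{15}{7}\right) = \left(-296\right) \frac{135}{14} = - \frac{19980}{7}$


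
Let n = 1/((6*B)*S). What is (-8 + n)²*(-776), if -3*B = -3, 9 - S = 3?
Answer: -7989793/162 ≈ -49320.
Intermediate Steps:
S = 6 (S = 9 - 1*3 = 9 - 3 = 6)
B = 1 (B = -⅓*(-3) = 1)
n = 1/36 (n = 1/((6*1)*6) = 1/(6*6) = 1/36 ≈ 0.027778)
(-8 + n)²*(-776) = (-8 + 1/36)²*(-776) = (-287/36)²*(-776) = (82369/1296)*(-776) = -7989793/162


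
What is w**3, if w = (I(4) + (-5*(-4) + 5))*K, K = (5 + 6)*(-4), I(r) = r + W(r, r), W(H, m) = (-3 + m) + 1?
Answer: -2537716544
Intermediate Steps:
W(H, m) = -2 + m
I(r) = -2 + 2*r (I(r) = r + (-2 + r) = -2 + 2*r)
K = -44 (K = 11*(-4) = -44)
w = -1364 (w = ((-2 + 2*4) + (-5*(-4) + 5))*(-44) = ((-2 + 8) + (20 + 5))*(-44) = (6 + 25)*(-44) = 31*(-44) = -1364)
w**3 = (-1364)**3 = -2537716544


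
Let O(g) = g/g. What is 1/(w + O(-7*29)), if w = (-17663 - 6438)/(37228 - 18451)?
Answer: -1707/484 ≈ -3.5269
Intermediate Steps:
O(g) = 1
w = -2191/1707 (w = -24101/18777 = -24101*1/18777 = -2191/1707 ≈ -1.2835)
1/(w + O(-7*29)) = 1/(-2191/1707 + 1) = 1/(-484/1707) = -1707/484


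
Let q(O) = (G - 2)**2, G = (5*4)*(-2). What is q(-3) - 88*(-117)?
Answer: 12060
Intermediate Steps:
G = -40 (G = 20*(-2) = -40)
q(O) = 1764 (q(O) = (-40 - 2)**2 = (-42)**2 = 1764)
q(-3) - 88*(-117) = 1764 - 88*(-117) = 1764 + 10296 = 12060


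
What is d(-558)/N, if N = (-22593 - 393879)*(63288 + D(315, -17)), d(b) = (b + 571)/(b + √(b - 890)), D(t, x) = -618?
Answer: 403/453582617704160 + 13*I*√362/4082243559337440 ≈ 8.8848e-13 + 6.059e-14*I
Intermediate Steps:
d(b) = (571 + b)/(b + √(-890 + b))
N = -26100300240 (N = (-22593 - 393879)*(63288 - 618) = -416472*62670 = -26100300240)
d(-558)/N = ((571 - 558)/(-558 + √(-890 - 558)))/(-26100300240) = (13/(-558 + √(-1448)))*(-1/26100300240) = (13/(-558 + 2*I*√362))*(-1/26100300240) = -13/(26100300240*(-558 + 2*I*√362))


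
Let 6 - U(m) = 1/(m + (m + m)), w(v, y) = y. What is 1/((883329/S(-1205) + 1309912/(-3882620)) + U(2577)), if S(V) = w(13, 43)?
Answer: 322677753615/6630446170126396 ≈ 4.8666e-5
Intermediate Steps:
S(V) = 43
U(m) = 6 - 1/(3*m) (U(m) = 6 - 1/(m + (m + m)) = 6 - 1/(m + 2*m) = 6 - 1/(3*m))
1/((883329/S(-1205) + 1309912/(-3882620)) + U(2577)) = 1/((883329/43 + 1309912/(-3882620)) + (6 - ⅓/2577)) = 1/((883329*(1/43) + 1309912*(-1/3882620)) + (6 - ⅓*1/2577)) = 1/((883329/43 - 327478/970655) + (6 - 1/7731)) = 1/(857393628941/41738165 + 46385/7731) = 1/(6630446170126396/322677753615) = 322677753615/6630446170126396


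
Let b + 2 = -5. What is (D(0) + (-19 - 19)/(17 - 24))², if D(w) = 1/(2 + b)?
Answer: 33489/1225 ≈ 27.338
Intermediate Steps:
b = -7 (b = -2 - 5 = -7)
D(w) = -⅕ (D(w) = 1/(2 - 7) = 1/(-5) = -⅕)
(D(0) + (-19 - 19)/(17 - 24))² = (-⅕ + (-19 - 19)/(17 - 24))² = (-⅕ - 38/(-7))² = (-⅕ - 38*(-⅐))² = (-⅕ + 38/7)² = (183/35)² = 33489/1225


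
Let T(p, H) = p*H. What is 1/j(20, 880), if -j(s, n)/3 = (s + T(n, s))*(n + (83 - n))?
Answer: -1/4387380 ≈ -2.2793e-7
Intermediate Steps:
T(p, H) = H*p
j(s, n) = -249*s - 249*n*s (j(s, n) = -3*(s + s*n)*(n + (83 - n)) = -3*(s + n*s)*83 = -3*(83*s + 83*n*s) = -249*s - 249*n*s)
1/j(20, 880) = 1/(249*20*(-1 - 1*880)) = 1/(249*20*(-1 - 880)) = 1/(249*20*(-881)) = 1/(-4387380) = -1/4387380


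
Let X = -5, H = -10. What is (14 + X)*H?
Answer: -90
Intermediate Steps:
(14 + X)*H = (14 - 5)*(-10) = 9*(-10) = -90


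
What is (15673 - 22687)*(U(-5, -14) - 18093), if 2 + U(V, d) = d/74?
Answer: 4696027308/37 ≈ 1.2692e+8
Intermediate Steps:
U(V, d) = -2 + d/74
(15673 - 22687)*(U(-5, -14) - 18093) = (15673 - 22687)*((-2 + (1/74)*(-14)) - 18093) = -7014*((-2 - 7/37) - 18093) = -7014*(-81/37 - 18093) = -7014*(-669522/37) = 4696027308/37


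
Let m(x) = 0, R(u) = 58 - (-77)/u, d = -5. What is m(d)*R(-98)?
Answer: 0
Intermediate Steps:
R(u) = 58 + 77/u
m(d)*R(-98) = 0*(58 + 77/(-98)) = 0*(58 + 77*(-1/98)) = 0*(58 - 11/14) = 0*(801/14) = 0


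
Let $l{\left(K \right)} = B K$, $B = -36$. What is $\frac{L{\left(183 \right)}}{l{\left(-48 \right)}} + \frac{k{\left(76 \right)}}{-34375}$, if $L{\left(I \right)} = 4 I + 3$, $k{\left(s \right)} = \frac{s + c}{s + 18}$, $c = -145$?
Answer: $\frac{395847997}{930600000} \approx 0.42537$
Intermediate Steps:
$k{\left(s \right)} = \frac{-145 + s}{18 + s}$ ($k{\left(s \right)} = \frac{s - 145}{s + 18} = \frac{-145 + s}{18 + s}$)
$l{\left(K \right)} = - 36 K$
$L{\left(I \right)} = 3 + 4 I$
$\frac{L{\left(183 \right)}}{l{\left(-48 \right)}} + \frac{k{\left(76 \right)}}{-34375} = \frac{3 + 4 \cdot 183}{\left(-36\right) \left(-48\right)} + \frac{\frac{1}{18 + 76} \left(-145 + 76\right)}{-34375} = \frac{3 + 732}{1728} + \frac{1}{94} \left(-69\right) \left(- \frac{1}{34375}\right) = 735 \cdot \frac{1}{1728} + \frac{1}{94} \left(-69\right) \left(- \frac{1}{34375}\right) = \frac{245}{576} - - \frac{69}{3231250} = \frac{245}{576} + \frac{69}{3231250} = \frac{395847997}{930600000}$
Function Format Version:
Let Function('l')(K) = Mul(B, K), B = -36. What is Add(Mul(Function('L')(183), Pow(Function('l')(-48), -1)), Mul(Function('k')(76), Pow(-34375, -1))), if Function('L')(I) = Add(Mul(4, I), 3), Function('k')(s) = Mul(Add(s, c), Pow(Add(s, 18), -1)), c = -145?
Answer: Rational(395847997, 930600000) ≈ 0.42537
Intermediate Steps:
Function('k')(s) = Mul(Pow(Add(18, s), -1), Add(-145, s)) (Function('k')(s) = Mul(Add(s, -145), Pow(Add(s, 18), -1)) = Mul(Add(-145, s), Pow(Add(18, s), -1)) = Mul(Pow(Add(18, s), -1), Add(-145, s)))
Function('l')(K) = Mul(-36, K)
Function('L')(I) = Add(3, Mul(4, I))
Add(Mul(Function('L')(183), Pow(Function('l')(-48), -1)), Mul(Function('k')(76), Pow(-34375, -1))) = Add(Mul(Add(3, Mul(4, 183)), Pow(Mul(-36, -48), -1)), Mul(Mul(Pow(Add(18, 76), -1), Add(-145, 76)), Pow(-34375, -1))) = Add(Mul(Add(3, 732), Pow(1728, -1)), Mul(Mul(Pow(94, -1), -69), Rational(-1, 34375))) = Add(Mul(735, Rational(1, 1728)), Mul(Mul(Rational(1, 94), -69), Rational(-1, 34375))) = Add(Rational(245, 576), Mul(Rational(-69, 94), Rational(-1, 34375))) = Add(Rational(245, 576), Rational(69, 3231250)) = Rational(395847997, 930600000)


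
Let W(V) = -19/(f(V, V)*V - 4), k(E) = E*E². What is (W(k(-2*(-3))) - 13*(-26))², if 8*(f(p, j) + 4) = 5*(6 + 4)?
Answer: 26535432609/232324 ≈ 1.1422e+5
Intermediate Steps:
f(p, j) = 9/4 (f(p, j) = -4 + (5*(6 + 4))/8 = -4 + (5*10)/8 = -4 + (⅛)*50 = -4 + 25/4 = 9/4)
k(E) = E³
W(V) = -19/(-4 + 9*V/4) (W(V) = -19/(9*V/4 - 4) = -19/(-4 + 9*V/4))
(W(k(-2*(-3))) - 13*(-26))² = (-76/(-16 + 9*(-2*(-3))³) - 13*(-26))² = (-76/(-16 + 9*6³) + 338)² = (-76/(-16 + 9*216) + 338)² = (-76/(-16 + 1944) + 338)² = (-76/1928 + 338)² = (-76*1/1928 + 338)² = (-19/482 + 338)² = (162897/482)² = 26535432609/232324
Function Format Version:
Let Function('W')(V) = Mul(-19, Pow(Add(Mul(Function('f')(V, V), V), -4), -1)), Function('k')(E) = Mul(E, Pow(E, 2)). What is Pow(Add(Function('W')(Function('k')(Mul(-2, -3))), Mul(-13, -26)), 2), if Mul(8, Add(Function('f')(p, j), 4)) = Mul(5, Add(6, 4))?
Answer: Rational(26535432609, 232324) ≈ 1.1422e+5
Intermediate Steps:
Function('f')(p, j) = Rational(9, 4) (Function('f')(p, j) = Add(-4, Mul(Rational(1, 8), Mul(5, Add(6, 4)))) = Add(-4, Mul(Rational(1, 8), Mul(5, 10))) = Add(-4, Mul(Rational(1, 8), 50)) = Add(-4, Rational(25, 4)) = Rational(9, 4))
Function('k')(E) = Pow(E, 3)
Function('W')(V) = Mul(-19, Pow(Add(-4, Mul(Rational(9, 4), V)), -1)) (Function('W')(V) = Mul(-19, Pow(Add(Mul(Rational(9, 4), V), -4), -1)) = Mul(-19, Pow(Add(-4, Mul(Rational(9, 4), V)), -1)))
Pow(Add(Function('W')(Function('k')(Mul(-2, -3))), Mul(-13, -26)), 2) = Pow(Add(Mul(-76, Pow(Add(-16, Mul(9, Pow(Mul(-2, -3), 3))), -1)), Mul(-13, -26)), 2) = Pow(Add(Mul(-76, Pow(Add(-16, Mul(9, Pow(6, 3))), -1)), 338), 2) = Pow(Add(Mul(-76, Pow(Add(-16, Mul(9, 216)), -1)), 338), 2) = Pow(Add(Mul(-76, Pow(Add(-16, 1944), -1)), 338), 2) = Pow(Add(Mul(-76, Pow(1928, -1)), 338), 2) = Pow(Add(Mul(-76, Rational(1, 1928)), 338), 2) = Pow(Add(Rational(-19, 482), 338), 2) = Pow(Rational(162897, 482), 2) = Rational(26535432609, 232324)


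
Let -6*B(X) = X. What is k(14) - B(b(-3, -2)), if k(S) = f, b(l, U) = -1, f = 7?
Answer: 41/6 ≈ 6.8333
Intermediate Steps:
k(S) = 7
B(X) = -X/6
k(14) - B(b(-3, -2)) = 7 - (-1)*(-1)/6 = 7 - 1*⅙ = 7 - ⅙ = 41/6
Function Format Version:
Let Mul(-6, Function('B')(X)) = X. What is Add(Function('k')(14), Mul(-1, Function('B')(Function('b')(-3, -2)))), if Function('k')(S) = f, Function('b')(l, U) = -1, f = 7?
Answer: Rational(41, 6) ≈ 6.8333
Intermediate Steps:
Function('k')(S) = 7
Function('B')(X) = Mul(Rational(-1, 6), X)
Add(Function('k')(14), Mul(-1, Function('B')(Function('b')(-3, -2)))) = Add(7, Mul(-1, Mul(Rational(-1, 6), -1))) = Add(7, Mul(-1, Rational(1, 6))) = Add(7, Rational(-1, 6)) = Rational(41, 6)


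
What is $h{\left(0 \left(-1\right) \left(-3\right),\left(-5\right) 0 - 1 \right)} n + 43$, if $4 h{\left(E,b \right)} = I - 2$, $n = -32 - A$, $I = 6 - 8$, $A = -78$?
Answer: $-3$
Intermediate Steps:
$I = -2$ ($I = 6 - 8 = -2$)
$n = 46$ ($n = -32 - -78 = -32 + 78 = 46$)
$h{\left(E,b \right)} = -1$ ($h{\left(E,b \right)} = \frac{-2 - 2}{4} = \frac{1}{4} \left(-4\right) = -1$)
$h{\left(0 \left(-1\right) \left(-3\right),\left(-5\right) 0 - 1 \right)} n + 43 = \left(-1\right) 46 + 43 = -46 + 43 = -3$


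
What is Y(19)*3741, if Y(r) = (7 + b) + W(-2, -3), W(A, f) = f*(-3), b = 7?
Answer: 86043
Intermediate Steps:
W(A, f) = -3*f
Y(r) = 23 (Y(r) = (7 + 7) - 3*(-3) = 14 + 9 = 23)
Y(19)*3741 = 23*3741 = 86043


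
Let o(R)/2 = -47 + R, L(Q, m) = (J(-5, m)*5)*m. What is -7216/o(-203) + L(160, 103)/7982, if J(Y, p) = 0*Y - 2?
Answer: 7135389/498875 ≈ 14.303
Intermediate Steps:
J(Y, p) = -2 (J(Y, p) = 0 - 2 = -2)
L(Q, m) = -10*m (L(Q, m) = (-2*5)*m = -10*m)
o(R) = -94 + 2*R (o(R) = 2*(-47 + R) = -94 + 2*R)
-7216/o(-203) + L(160, 103)/7982 = -7216/(-94 + 2*(-203)) - 10*103/7982 = -7216/(-94 - 406) - 1030*1/7982 = -7216/(-500) - 515/3991 = -7216*(-1/500) - 515/3991 = 1804/125 - 515/3991 = 7135389/498875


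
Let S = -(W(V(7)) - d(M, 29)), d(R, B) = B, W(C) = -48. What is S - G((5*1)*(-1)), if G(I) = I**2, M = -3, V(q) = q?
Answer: 52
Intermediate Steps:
S = 77 (S = -(-48 - 1*29) = -(-48 - 29) = -1*(-77) = 77)
S - G((5*1)*(-1)) = 77 - ((5*1)*(-1))**2 = 77 - (5*(-1))**2 = 77 - 1*(-5)**2 = 77 - 1*25 = 77 - 25 = 52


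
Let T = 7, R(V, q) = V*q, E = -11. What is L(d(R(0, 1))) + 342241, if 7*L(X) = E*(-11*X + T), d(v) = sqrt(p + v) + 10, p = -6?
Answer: 2396820/7 + 121*I*sqrt(6)/7 ≈ 3.424e+5 + 42.341*I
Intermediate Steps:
d(v) = 10 + sqrt(-6 + v) (d(v) = sqrt(-6 + v) + 10 = 10 + sqrt(-6 + v))
L(X) = -11 + 121*X/7 (L(X) = (-11*(-11*X + 7))/7 = (-11*(7 - 11*X))/7 = (-77 + 121*X)/7 = -11 + 121*X/7)
L(d(R(0, 1))) + 342241 = (-11 + 121*(10 + sqrt(-6 + 0*1))/7) + 342241 = (-11 + 121*(10 + sqrt(-6 + 0))/7) + 342241 = (-11 + 121*(10 + sqrt(-6))/7) + 342241 = (-11 + 121*(10 + I*sqrt(6))/7) + 342241 = (-11 + (1210/7 + 121*I*sqrt(6)/7)) + 342241 = (1133/7 + 121*I*sqrt(6)/7) + 342241 = 2396820/7 + 121*I*sqrt(6)/7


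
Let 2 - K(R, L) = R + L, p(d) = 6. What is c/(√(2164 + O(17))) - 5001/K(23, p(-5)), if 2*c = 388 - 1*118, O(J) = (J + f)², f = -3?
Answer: 1667/9 + 27*√590/236 ≈ 188.00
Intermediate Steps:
O(J) = (-3 + J)² (O(J) = (J - 3)² = (-3 + J)²)
c = 135 (c = (388 - 1*118)/2 = (388 - 118)/2 = (½)*270 = 135)
K(R, L) = 2 - L - R (K(R, L) = 2 - (R + L) = 2 - (L + R) = 2 + (-L - R) = 2 - L - R)
c/(√(2164 + O(17))) - 5001/K(23, p(-5)) = 135/(√(2164 + (-3 + 17)²)) - 5001/(2 - 1*6 - 1*23) = 135/(√(2164 + 14²)) - 5001/(2 - 6 - 23) = 135/(√(2164 + 196)) - 5001/(-27) = 135/(√2360) - 5001*(-1/27) = 135/((2*√590)) + 1667/9 = 135*(√590/1180) + 1667/9 = 27*√590/236 + 1667/9 = 1667/9 + 27*√590/236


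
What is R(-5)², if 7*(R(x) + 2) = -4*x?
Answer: 36/49 ≈ 0.73469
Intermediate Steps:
R(x) = -2 - 4*x/7 (R(x) = -2 + (-4*x)/7 = -2 - 4*x/7)
R(-5)² = (-2 - 4/7*(-5))² = (-2 + 20/7)² = (6/7)² = 36/49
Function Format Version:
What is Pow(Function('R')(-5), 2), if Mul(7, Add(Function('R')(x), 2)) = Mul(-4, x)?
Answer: Rational(36, 49) ≈ 0.73469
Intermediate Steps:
Function('R')(x) = Add(-2, Mul(Rational(-4, 7), x)) (Function('R')(x) = Add(-2, Mul(Rational(1, 7), Mul(-4, x))) = Add(-2, Mul(Rational(-4, 7), x)))
Pow(Function('R')(-5), 2) = Pow(Add(-2, Mul(Rational(-4, 7), -5)), 2) = Pow(Add(-2, Rational(20, 7)), 2) = Pow(Rational(6, 7), 2) = Rational(36, 49)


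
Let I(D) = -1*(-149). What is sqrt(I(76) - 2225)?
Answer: 2*I*sqrt(519) ≈ 45.563*I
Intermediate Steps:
I(D) = 149
sqrt(I(76) - 2225) = sqrt(149 - 2225) = sqrt(-2076) = 2*I*sqrt(519)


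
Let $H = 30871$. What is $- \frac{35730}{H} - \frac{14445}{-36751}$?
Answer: $- \frac{867181635}{1134540121} \approx -0.76435$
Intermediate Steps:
$- \frac{35730}{H} - \frac{14445}{-36751} = - \frac{35730}{30871} - \frac{14445}{-36751} = \left(-35730\right) \frac{1}{30871} - - \frac{14445}{36751} = - \frac{35730}{30871} + \frac{14445}{36751} = - \frac{867181635}{1134540121}$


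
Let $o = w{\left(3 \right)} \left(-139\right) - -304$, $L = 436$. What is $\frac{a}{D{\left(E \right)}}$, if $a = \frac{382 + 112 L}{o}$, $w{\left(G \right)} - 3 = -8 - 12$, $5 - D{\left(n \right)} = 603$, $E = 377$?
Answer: $- \frac{24607}{797433} \approx -0.030858$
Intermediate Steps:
$D{\left(n \right)} = -598$ ($D{\left(n \right)} = 5 - 603 = -598$)
$w{\left(G \right)} = -17$ ($w{\left(G \right)} = 3 - 20 = -17$)
$o = 2667$ ($o = \left(-17\right) \left(-139\right) - -304 = 2363 + 304 = 2667$)
$a = \frac{49214}{2667}$ ($a = \frac{382 + 112 \cdot 436}{2667} = \left(382 + 48832\right) \frac{1}{2667} = 49214 \cdot \frac{1}{2667} = \frac{49214}{2667} \approx 18.453$)
$\frac{a}{D{\left(E \right)}} = \frac{49214}{2667 \left(-598\right)} = \frac{49214}{2667} \left(- \frac{1}{598}\right) = - \frac{24607}{797433}$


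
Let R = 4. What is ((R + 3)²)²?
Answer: 2401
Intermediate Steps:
((R + 3)²)² = ((4 + 3)²)² = (7²)² = 49² = 2401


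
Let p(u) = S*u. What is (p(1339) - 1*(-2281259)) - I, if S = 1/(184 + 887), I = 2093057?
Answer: 201565681/1071 ≈ 1.8820e+5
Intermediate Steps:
S = 1/1071 ≈ 0.00093371
p(u) = u/1071
(p(1339) - 1*(-2281259)) - I = ((1/1071)*1339 - 1*(-2281259)) - 1*2093057 = (1339/1071 + 2281259) - 2093057 = 2443229728/1071 - 2093057 = 201565681/1071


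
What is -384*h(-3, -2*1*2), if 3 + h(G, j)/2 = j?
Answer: 5376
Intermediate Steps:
h(G, j) = -6 + 2*j
-384*h(-3, -2*1*2) = -384*(-6 + 2*(-2*1*2)) = -384*(-6 + 2*(-2*2)) = -384*(-6 + 2*(-4)) = -384*(-6 - 8) = -384*(-14) = 5376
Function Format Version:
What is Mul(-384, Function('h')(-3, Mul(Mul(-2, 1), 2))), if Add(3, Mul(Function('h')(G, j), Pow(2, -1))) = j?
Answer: 5376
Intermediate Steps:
Function('h')(G, j) = Add(-6, Mul(2, j))
Mul(-384, Function('h')(-3, Mul(Mul(-2, 1), 2))) = Mul(-384, Add(-6, Mul(2, Mul(Mul(-2, 1), 2)))) = Mul(-384, Add(-6, Mul(2, Mul(-2, 2)))) = Mul(-384, Add(-6, Mul(2, -4))) = Mul(-384, Add(-6, -8)) = Mul(-384, -14) = 5376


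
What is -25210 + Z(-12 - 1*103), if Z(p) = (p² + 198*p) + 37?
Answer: -34718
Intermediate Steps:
Z(p) = 37 + p² + 198*p
-25210 + Z(-12 - 1*103) = -25210 + (37 + (-12 - 1*103)² + 198*(-12 - 1*103)) = -25210 + (37 + (-12 - 103)² + 198*(-12 - 103)) = -25210 + (37 + (-115)² + 198*(-115)) = -25210 + (37 + 13225 - 22770) = -25210 - 9508 = -34718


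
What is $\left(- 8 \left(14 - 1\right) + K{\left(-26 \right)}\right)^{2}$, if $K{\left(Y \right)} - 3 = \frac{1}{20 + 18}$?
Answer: $\frac{14722569}{1444} \approx 10196.0$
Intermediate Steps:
$K{\left(Y \right)} = \frac{115}{38}$ ($K{\left(Y \right)} = 3 + \frac{1}{20 + 18} = 3 + \frac{1}{38} = \frac{115}{38}$)
$\left(- 8 \left(14 - 1\right) + K{\left(-26 \right)}\right)^{2} = \left(- 8 \left(14 - 1\right) + \frac{115}{38}\right)^{2} = \left(\left(-8\right) 13 + \frac{115}{38}\right)^{2} = \left(-104 + \frac{115}{38}\right)^{2} = \left(- \frac{3837}{38}\right)^{2} = \frac{14722569}{1444}$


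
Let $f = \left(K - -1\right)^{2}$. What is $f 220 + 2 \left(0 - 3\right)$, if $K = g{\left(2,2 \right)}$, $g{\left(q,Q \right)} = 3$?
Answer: $3514$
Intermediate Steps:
$K = 3$
$f = 16$ ($f = \left(3 - -1\right)^{2} = \left(3 + \left(-3 + 4\right)\right)^{2} = \left(3 + 1\right)^{2} = 4^{2} = 16$)
$f 220 + 2 \left(0 - 3\right) = 16 \cdot 220 + 2 \left(0 - 3\right) = 3520 + 2 \left(-3\right) = 3520 - 6 = 3514$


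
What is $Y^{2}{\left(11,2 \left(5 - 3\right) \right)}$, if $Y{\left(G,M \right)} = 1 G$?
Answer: $121$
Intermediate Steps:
$Y{\left(G,M \right)} = G$
$Y^{2}{\left(11,2 \left(5 - 3\right) \right)} = 11^{2} = 121$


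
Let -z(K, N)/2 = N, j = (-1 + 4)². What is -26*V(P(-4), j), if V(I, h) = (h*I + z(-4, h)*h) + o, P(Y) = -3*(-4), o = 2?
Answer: 1352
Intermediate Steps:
j = 9 (j = 3² = 9)
z(K, N) = -2*N
P(Y) = 12
V(I, h) = 2 - 2*h² + I*h (V(I, h) = (h*I + (-2*h)*h) + 2 = (I*h - 2*h²) + 2 = (-2*h² + I*h) + 2 = 2 - 2*h² + I*h)
-26*V(P(-4), j) = -26*(2 - 2*9² + 12*9) = -26*(2 - 2*81 + 108) = -26*(2 - 162 + 108) = -26*(-52) = 1352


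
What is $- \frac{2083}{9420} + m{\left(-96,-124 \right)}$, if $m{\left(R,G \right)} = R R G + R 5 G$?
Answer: $- \frac{10204348963}{9420} \approx -1.0833 \cdot 10^{6}$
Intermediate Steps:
$m{\left(R,G \right)} = G R^{2} + 5 G R$ ($m{\left(R,G \right)} = R^{2} G + 5 R G = G R^{2} + 5 G R$)
$- \frac{2083}{9420} + m{\left(-96,-124 \right)} = - \frac{2083}{9420} - - 11904 \left(5 - 96\right) = \left(-2083\right) \frac{1}{9420} - \left(-11904\right) \left(-91\right) = - \frac{2083}{9420} - 1083264 = - \frac{10204348963}{9420}$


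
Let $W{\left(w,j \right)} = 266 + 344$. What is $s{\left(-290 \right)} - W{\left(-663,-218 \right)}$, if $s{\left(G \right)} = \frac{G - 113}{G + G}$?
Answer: $- \frac{353397}{580} \approx -609.3$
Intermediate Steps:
$s{\left(G \right)} = \frac{-113 + G}{2 G}$
$W{\left(w,j \right)} = 610$
$s{\left(-290 \right)} - W{\left(-663,-218 \right)} = \frac{-113 - 290}{2 \left(-290\right)} - 610 = \frac{1}{2} \left(- \frac{1}{290}\right) \left(-403\right) - 610 = \frac{403}{580} - 610 = - \frac{353397}{580}$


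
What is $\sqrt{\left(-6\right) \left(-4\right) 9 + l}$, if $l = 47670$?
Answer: $\sqrt{47886} \approx 218.83$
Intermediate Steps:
$\sqrt{\left(-6\right) \left(-4\right) 9 + l} = \sqrt{\left(-6\right) \left(-4\right) 9 + 47670} = \sqrt{24 \cdot 9 + 47670} = \sqrt{216 + 47670} = \sqrt{47886}$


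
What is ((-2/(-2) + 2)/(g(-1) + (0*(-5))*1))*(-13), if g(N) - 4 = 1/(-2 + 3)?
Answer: -39/5 ≈ -7.8000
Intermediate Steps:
g(N) = 5 (g(N) = 4 + 1/(-2 + 3) = 4 + 1/1 = 4 + 1 = 5)
((-2/(-2) + 2)/(g(-1) + (0*(-5))*1))*(-13) = ((-2/(-2) + 2)/(5 + (0*(-5))*1))*(-13) = ((-2*(-1/2) + 2)/(5 + 0*1))*(-13) = ((1 + 2)/(5 + 0))*(-13) = (3/5)*(-13) = -39/5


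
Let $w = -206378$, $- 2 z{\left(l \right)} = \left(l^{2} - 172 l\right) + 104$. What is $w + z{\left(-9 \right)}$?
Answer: $- \frac{414489}{2} \approx -2.0724 \cdot 10^{5}$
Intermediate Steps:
$z{\left(l \right)} = -52 + 86 l - \frac{l^{2}}{2}$ ($z{\left(l \right)} = - \frac{\left(l^{2} - 172 l\right) + 104}{2} = - \frac{104 + l^{2} - 172 l}{2} = -52 + 86 l - \frac{l^{2}}{2}$)
$w + z{\left(-9 \right)} = -206378 - \left(826 + \frac{81}{2}\right) = -206378 - \frac{1733}{2} = - \frac{414489}{2}$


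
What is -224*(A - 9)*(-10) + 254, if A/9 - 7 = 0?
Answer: 121214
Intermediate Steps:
A = 63 (A = 63 + 9*0 = 63 + 0 = 63)
-224*(A - 9)*(-10) + 254 = -224*(63 - 9)*(-10) + 254 = -12096*(-10) + 254 = -224*(-540) + 254 = 120960 + 254 = 121214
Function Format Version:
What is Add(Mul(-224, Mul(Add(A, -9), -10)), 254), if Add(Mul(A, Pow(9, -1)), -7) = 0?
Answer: 121214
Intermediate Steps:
A = 63 (A = Add(63, Mul(9, 0)) = Add(63, 0) = 63)
Add(Mul(-224, Mul(Add(A, -9), -10)), 254) = Add(Mul(-224, Mul(Add(63, -9), -10)), 254) = Add(Mul(-224, Mul(54, -10)), 254) = Add(Mul(-224, -540), 254) = Add(120960, 254) = 121214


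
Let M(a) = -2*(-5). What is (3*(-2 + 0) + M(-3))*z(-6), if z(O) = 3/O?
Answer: -2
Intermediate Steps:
M(a) = 10
(3*(-2 + 0) + M(-3))*z(-6) = (3*(-2 + 0) + 10)*(3/(-6)) = (3*(-2) + 10)*(3*(-⅙)) = (-6 + 10)*(-½) = 4*(-½) = -2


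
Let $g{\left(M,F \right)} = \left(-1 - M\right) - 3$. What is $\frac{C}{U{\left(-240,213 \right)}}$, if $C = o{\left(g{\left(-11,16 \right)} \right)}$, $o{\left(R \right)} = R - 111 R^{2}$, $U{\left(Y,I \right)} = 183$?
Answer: $- \frac{5432}{183} \approx -29.683$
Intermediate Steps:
$g{\left(M,F \right)} = -4 - M$ ($g{\left(M,F \right)} = \left(-1 - M\right) - 3 = -4 - M$)
$C = -5432$ ($C = \left(-4 - -11\right) \left(1 - 111 \left(-4 - -11\right)\right) = \left(-4 + 11\right) \left(1 - 111 \left(-4 + 11\right)\right) = 7 \left(1 - 777\right) = 7 \left(-776\right) = -5432$)
$\frac{C}{U{\left(-240,213 \right)}} = - \frac{5432}{183}$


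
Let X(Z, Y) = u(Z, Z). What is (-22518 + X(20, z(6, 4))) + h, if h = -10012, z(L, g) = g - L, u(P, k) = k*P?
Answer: -32130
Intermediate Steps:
u(P, k) = P*k
X(Z, Y) = Z**2 (X(Z, Y) = Z*Z = Z**2)
(-22518 + X(20, z(6, 4))) + h = (-22518 + 20**2) - 10012 = (-22518 + 400) - 10012 = -22118 - 10012 = -32130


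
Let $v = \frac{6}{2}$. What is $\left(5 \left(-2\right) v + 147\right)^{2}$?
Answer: $13689$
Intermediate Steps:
$v = 3$ ($v = 6 \cdot \frac{1}{2} = 3$)
$\left(5 \left(-2\right) v + 147\right)^{2} = \left(5 \left(-2\right) 3 + 147\right)^{2} = \left(\left(-10\right) 3 + 147\right)^{2} = \left(-30 + 147\right)^{2} = 117^{2} = 13689$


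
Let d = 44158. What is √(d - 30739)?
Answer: 3*√1491 ≈ 115.84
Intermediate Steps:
√(d - 30739) = √(44158 - 30739) = √13419 = 3*√1491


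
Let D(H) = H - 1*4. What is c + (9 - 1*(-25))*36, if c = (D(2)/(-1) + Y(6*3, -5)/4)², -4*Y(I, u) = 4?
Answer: 19633/16 ≈ 1227.1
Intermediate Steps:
Y(I, u) = -1 (Y(I, u) = -¼*4 = -1)
D(H) = -4 + H (D(H) = H - 4 = -4 + H)
c = 49/16 (c = ((-4 + 2)/(-1) - 1/4)² = (-2*(-1) - 1*¼)² = (2 - ¼)² = (7/4)² = 49/16 ≈ 3.0625)
c + (9 - 1*(-25))*36 = 49/16 + (9 - 1*(-25))*36 = 49/16 + (9 + 25)*36 = 49/16 + 34*36 = 49/16 + 1224 = 19633/16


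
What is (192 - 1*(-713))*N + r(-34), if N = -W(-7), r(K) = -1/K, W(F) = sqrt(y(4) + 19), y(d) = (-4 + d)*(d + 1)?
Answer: 1/34 - 905*sqrt(19) ≈ -3944.8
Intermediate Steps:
y(d) = (1 + d)*(-4 + d) (y(d) = (-4 + d)*(1 + d) = (1 + d)*(-4 + d))
W(F) = sqrt(19) (W(F) = sqrt((-4 + 4**2 - 3*4) + 19) = sqrt((-4 + 16 - 12) + 19) = sqrt(0 + 19) = sqrt(19))
N = -sqrt(19) ≈ -4.3589
(192 - 1*(-713))*N + r(-34) = (192 - 1*(-713))*(-sqrt(19)) - 1/(-34) = (192 + 713)*(-sqrt(19)) - 1*(-1/34) = 905*(-sqrt(19)) + 1/34 = -905*sqrt(19) + 1/34 = 1/34 - 905*sqrt(19)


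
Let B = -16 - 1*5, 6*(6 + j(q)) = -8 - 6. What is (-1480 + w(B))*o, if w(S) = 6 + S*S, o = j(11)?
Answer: 25825/3 ≈ 8608.3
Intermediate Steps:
j(q) = -25/3 (j(q) = -6 + (-8 - 6)/6 = -6 + (1/6)*(-14) = -6 - 7/3 = -25/3)
o = -25/3 ≈ -8.3333
B = -21 (B = -16 - 5 = -21)
w(S) = 6 + S**2
(-1480 + w(B))*o = (-1480 + (6 + (-21)**2))*(-25/3) = (-1480 + (6 + 441))*(-25/3) = (-1480 + 447)*(-25/3) = -1033*(-25/3) = 25825/3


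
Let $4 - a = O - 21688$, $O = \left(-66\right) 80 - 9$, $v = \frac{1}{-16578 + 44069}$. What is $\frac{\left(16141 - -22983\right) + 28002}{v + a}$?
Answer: $\frac{922680433}{370867336} \approx 2.4879$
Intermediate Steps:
$v = \frac{1}{27491} \approx 3.6376 \cdot 10^{-5}$
$O = -5289$ ($O = -5280 - 9 = -5289$)
$a = 26981$ ($a = 4 - \left(-5289 - 21688\right) = 4 - -26977 = 4 + 26977 = 26981$)
$\frac{\left(16141 - -22983\right) + 28002}{v + a} = \frac{\left(16141 - -22983\right) + 28002}{\frac{1}{27491} + 26981} = \frac{\left(16141 + 22983\right) + 28002}{\frac{741734672}{27491}} = \left(39124 + 28002\right) \frac{27491}{741734672} = 67126 \cdot \frac{27491}{741734672} = \frac{922680433}{370867336}$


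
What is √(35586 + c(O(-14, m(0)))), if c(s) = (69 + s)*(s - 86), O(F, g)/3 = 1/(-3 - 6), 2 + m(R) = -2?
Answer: 2*√66730/3 ≈ 172.21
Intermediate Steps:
m(R) = -4 (m(R) = -2 - 2 = -4)
O(F, g) = -⅓ (O(F, g) = 3/(-3 - 6) = 3/(-9) = 3*(-⅑) = -⅓)
c(s) = (-86 + s)*(69 + s) (c(s) = (69 + s)*(-86 + s) = (-86 + s)*(69 + s))
√(35586 + c(O(-14, m(0)))) = √(35586 + (-5934 + (-⅓)² - 17*(-⅓))) = √(35586 + (-5934 + ⅑ + 17/3)) = √(35586 - 53354/9) = √(266920/9) = 2*√66730/3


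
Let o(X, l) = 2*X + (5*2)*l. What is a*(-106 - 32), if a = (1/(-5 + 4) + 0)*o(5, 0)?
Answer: 1380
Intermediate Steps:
o(X, l) = 2*X + 10*l
a = -10 (a = (1/(-5 + 4) + 0)*(2*5 + 10*0) = (1/(-1) + 0)*(10 + 0) = (-1 + 0)*10 = -1*10 = -10)
a*(-106 - 32) = -10*(-106 - 32) = -10*(-138) = 1380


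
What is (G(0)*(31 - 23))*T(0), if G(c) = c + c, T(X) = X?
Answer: 0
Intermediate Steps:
G(c) = 2*c
(G(0)*(31 - 23))*T(0) = ((2*0)*(31 - 23))*0 = (0*8)*0 = 0*0 = 0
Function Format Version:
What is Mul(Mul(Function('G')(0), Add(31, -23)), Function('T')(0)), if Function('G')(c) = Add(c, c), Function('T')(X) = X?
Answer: 0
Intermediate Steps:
Function('G')(c) = Mul(2, c)
Mul(Mul(Function('G')(0), Add(31, -23)), Function('T')(0)) = Mul(Mul(Mul(2, 0), Add(31, -23)), 0) = Mul(Mul(0, 8), 0) = Mul(0, 0) = 0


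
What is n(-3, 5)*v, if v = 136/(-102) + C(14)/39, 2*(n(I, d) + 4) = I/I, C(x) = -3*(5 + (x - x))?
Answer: 469/78 ≈ 6.0128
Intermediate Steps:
C(x) = -15 (C(x) = -3*(5 + 0) = -3*5 = -15)
n(I, d) = -7/2 (n(I, d) = -4 + (I/I)/2 = -4 + (½)*1 = -4 + ½ = -7/2)
v = -67/39 (v = 136/(-102) - 15/39 = 136*(-1/102) - 15*1/39 = -4/3 - 5/13 = -67/39 ≈ -1.7179)
n(-3, 5)*v = -7/2*(-67/39) = 469/78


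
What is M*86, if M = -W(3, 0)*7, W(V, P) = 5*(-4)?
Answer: 12040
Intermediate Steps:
W(V, P) = -20
M = 140 (M = -1*(-20)*7 = 20*7 = 140)
M*86 = 140*86 = 12040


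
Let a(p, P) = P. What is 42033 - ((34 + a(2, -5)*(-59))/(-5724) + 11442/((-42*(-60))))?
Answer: 2104998274/50085 ≈ 42029.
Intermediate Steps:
42033 - ((34 + a(2, -5)*(-59))/(-5724) + 11442/((-42*(-60)))) = 42033 - ((34 - 5*(-59))/(-5724) + 11442/((-42*(-60)))) = 42033 - ((34 + 295)*(-1/5724) + 11442/2520) = 42033 - (329*(-1/5724) + 11442*(1/2520)) = 42033 - (-329/5724 + 1907/420) = 42033 - 1*224531/50085 = 42033 - 224531/50085 = 2104998274/50085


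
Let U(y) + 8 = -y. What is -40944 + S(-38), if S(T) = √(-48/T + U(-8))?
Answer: -40944 + 2*√114/19 ≈ -40943.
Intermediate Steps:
U(y) = -8 - y
S(T) = 4*√3*√(-1/T) (S(T) = √(-48/T + (-8 - 1*(-8))) = √(-48/T + (-8 + 8)) = √(-48/T + 0) = √(-48/T) = 4*√3*√(-1/T))
-40944 + S(-38) = -40944 + 4*√3*√(-1/(-38)) = -40944 + 4*√3*√(-1*(-1/38)) = -40944 + 4*√3*√(1/38) = -40944 + 4*√3*(√38/38) = -40944 + 2*√114/19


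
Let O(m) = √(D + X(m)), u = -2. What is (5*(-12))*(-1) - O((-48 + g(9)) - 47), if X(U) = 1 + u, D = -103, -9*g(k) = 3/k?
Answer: 60 - 2*I*√26 ≈ 60.0 - 10.198*I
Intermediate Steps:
g(k) = -1/(3*k)
X(U) = -1 (X(U) = 1 - 2 = -1)
O(m) = 2*I*√26 (O(m) = √(-103 - 1) = √(-104) = 2*I*√26)
(5*(-12))*(-1) - O((-48 + g(9)) - 47) = (5*(-12))*(-1) - 2*I*√26 = -60*(-1) - 2*I*√26 = 60 - 2*I*√26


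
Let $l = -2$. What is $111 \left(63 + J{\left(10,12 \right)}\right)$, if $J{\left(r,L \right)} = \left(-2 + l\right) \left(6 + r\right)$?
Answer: $-111$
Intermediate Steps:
$J{\left(r,L \right)} = -24 - 4 r$ ($J{\left(r,L \right)} = \left(-2 - 2\right) \left(6 + r\right) = - 4 \left(6 + r\right) = -24 - 4 r$)
$111 \left(63 + J{\left(10,12 \right)}\right) = 111 \left(63 - 64\right) = 111 \left(-1\right) = -111$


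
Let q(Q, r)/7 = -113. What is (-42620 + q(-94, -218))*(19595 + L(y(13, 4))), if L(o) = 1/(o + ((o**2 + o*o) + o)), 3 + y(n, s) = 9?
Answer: -71453681191/84 ≈ -8.5064e+8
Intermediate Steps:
y(n, s) = 6 (y(n, s) = -3 + 9 = 6)
q(Q, r) = -791 (q(Q, r) = 7*(-113) = -791)
L(o) = 1/(2*o + 2*o**2) (L(o) = 1/(o + ((o**2 + o**2) + o)) = 1/(o + (2*o**2 + o)) = 1/(o + (o + 2*o**2)) = 1/(2*o + 2*o**2))
(-42620 + q(-94, -218))*(19595 + L(y(13, 4))) = (-42620 - 791)*(19595 + (1/2)/(6*(1 + 6))) = -43411*(19595 + (1/2)*(1/6)/7) = -43411*(19595 + (1/2)*(1/6)*(1/7)) = -43411*(19595 + 1/84) = -43411*1645981/84 = -71453681191/84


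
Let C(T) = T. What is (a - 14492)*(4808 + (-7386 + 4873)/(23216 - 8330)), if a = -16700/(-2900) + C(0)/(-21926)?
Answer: -30066366006875/431694 ≈ -6.9647e+7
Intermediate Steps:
a = 167/29 (a = -16700/(-2900) + 0/(-21926) = -16700*(-1/2900) + 0*(-1/21926) = 167/29 + 0 = 167/29 ≈ 5.7586)
(a - 14492)*(4808 + (-7386 + 4873)/(23216 - 8330)) = (167/29 - 14492)*(4808 + (-7386 + 4873)/(23216 - 8330)) = -420101*(4808 - 2513/14886)/29 = -420101/29*71569375/14886 = -30066366006875/431694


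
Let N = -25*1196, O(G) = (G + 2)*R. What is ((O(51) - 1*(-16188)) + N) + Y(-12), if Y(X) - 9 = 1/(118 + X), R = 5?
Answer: -1424427/106 ≈ -13438.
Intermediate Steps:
O(G) = 10 + 5*G (O(G) = (G + 2)*5 = (2 + G)*5 = 10 + 5*G)
N = -29900
Y(X) = 9 + 1/(118 + X)
((O(51) - 1*(-16188)) + N) + Y(-12) = (((10 + 5*51) - 1*(-16188)) - 29900) + (1063 + 9*(-12))/(118 - 12) = (((10 + 255) + 16188) - 29900) + (1063 - 108)/106 = ((265 + 16188) - 29900) + (1/106)*955 = (16453 - 29900) + 955/106 = -13447 + 955/106 = -1424427/106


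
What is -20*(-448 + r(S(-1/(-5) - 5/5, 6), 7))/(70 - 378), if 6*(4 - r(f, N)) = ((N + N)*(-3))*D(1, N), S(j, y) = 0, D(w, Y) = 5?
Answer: -2045/77 ≈ -26.558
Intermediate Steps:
r(f, N) = 4 + 5*N (r(f, N) = 4 - (N + N)*(-3)*5/6 = 4 - (2*N)*(-3)*5/6 = 4 - (-6*N)*5/6 = 4 - (-5)*N = 4 + 5*N)
-20*(-448 + r(S(-1/(-5) - 5/5, 6), 7))/(70 - 378) = -20*(-448 + (4 + 5*7))/(70 - 378) = -20*(-448 + (4 + 35))/(-308) = -20*(-448 + 39)*(-1)/308 = -(-8180)*(-1)/308 = -20*409/308 = -2045/77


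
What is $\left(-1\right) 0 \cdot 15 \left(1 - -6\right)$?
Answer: $0$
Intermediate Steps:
$\left(-1\right) 0 \cdot 15 \left(1 - -6\right) = 0 \cdot 15 \left(1 + 6\right) = 0 \cdot 7 = 0$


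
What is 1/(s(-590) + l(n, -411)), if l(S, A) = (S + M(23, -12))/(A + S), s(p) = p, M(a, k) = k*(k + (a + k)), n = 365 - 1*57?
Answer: -103/61090 ≈ -0.0016860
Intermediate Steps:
n = 308 (n = 365 - 57 = 308)
M(a, k) = k*(a + 2*k)
l(S, A) = (12 + S)/(A + S) (l(S, A) = (S - 12*(23 + 2*(-12)))/(A + S) = (S - 12*(23 - 24))/(A + S) = (S - 12*(-1))/(A + S) = (S + 12)/(A + S) = (12 + S)/(A + S))
1/(s(-590) + l(n, -411)) = 1/(-590 + (12 + 308)/(-411 + 308)) = 1/(-590 + 320/(-103)) = 1/(-590 - 1/103*320) = 1/(-590 - 320/103) = 1/(-61090/103) = -103/61090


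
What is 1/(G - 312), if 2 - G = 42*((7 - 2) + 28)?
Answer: -1/1696 ≈ -0.00058962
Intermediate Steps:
G = -1384 (G = 2 - 42*((7 - 2) + 28) = 2 - 42*(5 + 28) = 2 - 42*33 = 2 - 1*1386 = 2 - 1386 = -1384)
1/(G - 312) = 1/(-1384 - 312) = 1/(-1696) = -1/1696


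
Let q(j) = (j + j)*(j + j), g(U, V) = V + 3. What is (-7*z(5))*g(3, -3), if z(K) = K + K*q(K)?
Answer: 0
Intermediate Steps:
g(U, V) = 3 + V
q(j) = 4*j**2 (q(j) = (2*j)*(2*j) = 4*j**2)
z(K) = K + 4*K**3 (z(K) = K + K*(4*K**2) = K + 4*K**3)
(-7*z(5))*g(3, -3) = (-7*(5 + 4*5**3))*(3 - 3) = -7*(5 + 4*125)*0 = -7*(5 + 500)*0 = -7*505*0 = -3535*0 = 0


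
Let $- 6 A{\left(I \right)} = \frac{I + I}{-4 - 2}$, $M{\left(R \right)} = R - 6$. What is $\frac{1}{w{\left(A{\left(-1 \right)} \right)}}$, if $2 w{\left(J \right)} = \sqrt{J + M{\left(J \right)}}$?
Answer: $- \frac{6 i \sqrt{55}}{55} \approx - 0.80904 i$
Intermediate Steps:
$M{\left(R \right)} = -6 + R$ ($M{\left(R \right)} = R - 6 = -6 + R$)
$A{\left(I \right)} = \frac{I}{18}$ ($A{\left(I \right)} = - \frac{\left(I + I\right) \frac{1}{-4 - 2}}{6} = - \frac{2 I \frac{1}{-6}}{6} = - \frac{2 I \left(- \frac{1}{6}\right)}{6} = - \frac{\left(- \frac{1}{3}\right) I}{6} = \frac{I}{18}$)
$w{\left(J \right)} = \frac{\sqrt{-6 + 2 J}}{2}$ ($w{\left(J \right)} = \frac{\sqrt{J + \left(-6 + J\right)}}{2} = \frac{\sqrt{-6 + 2 J}}{2}$)
$\frac{1}{w{\left(A{\left(-1 \right)} \right)}} = \frac{1}{\frac{1}{2} \sqrt{-6 + 2 \cdot \frac{1}{18} \left(-1\right)}} = \frac{1}{\frac{1}{2} \sqrt{-6 + 2 \left(- \frac{1}{18}\right)}} = \frac{1}{\frac{1}{2} \sqrt{-6 - \frac{1}{9}}} = \frac{1}{\frac{1}{2} \sqrt{- \frac{55}{9}}} = \frac{1}{\frac{1}{2} \frac{i \sqrt{55}}{3}} = \frac{1}{\frac{1}{6} i \sqrt{55}} = - \frac{6 i \sqrt{55}}{55}$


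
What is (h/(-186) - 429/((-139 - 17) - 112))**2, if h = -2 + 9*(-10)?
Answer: 2727450625/621205776 ≈ 4.3906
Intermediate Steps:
h = -92 (h = -2 - 90 = -92)
(h/(-186) - 429/((-139 - 17) - 112))**2 = (-92/(-186) - 429/((-139 - 17) - 112))**2 = (-92*(-1/186) - 429/(-156 - 112))**2 = (46/93 - 429/(-268))**2 = (46/93 - 429*(-1/268))**2 = (46/93 + 429/268)**2 = (52225/24924)**2 = 2727450625/621205776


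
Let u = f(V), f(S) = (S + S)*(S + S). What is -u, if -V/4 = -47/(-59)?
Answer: -141376/3481 ≈ -40.614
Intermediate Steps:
V = -188/59 (V = -(-188)/(-59) = -(-188)*(-1)/59 = -4*47/59 = -188/59 ≈ -3.1864)
f(S) = 4*S² (f(S) = (2*S)*(2*S) = 4*S²)
u = 141376/3481 (u = 4*(-188/59)² = 4*(35344/3481) = 141376/3481 ≈ 40.614)
-u = -1*141376/3481 = -141376/3481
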